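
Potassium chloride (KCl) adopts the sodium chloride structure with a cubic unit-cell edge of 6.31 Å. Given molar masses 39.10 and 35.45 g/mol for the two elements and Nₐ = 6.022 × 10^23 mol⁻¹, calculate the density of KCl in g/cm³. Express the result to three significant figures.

The sodium chloride structure contains Z = 4 formula units per cell; M(KCl) = 39.10 + 35.45 = 74.55 g/mol.
a³ = (6.310 × 10^-8 cm)³ = 2.512 × 10^-22 cm³.
ρ = 4 × 74.55 / (6.022 × 10²³ × 2.512 × 10^-22) = 1.971 g/cm³.

1.97 g/cm³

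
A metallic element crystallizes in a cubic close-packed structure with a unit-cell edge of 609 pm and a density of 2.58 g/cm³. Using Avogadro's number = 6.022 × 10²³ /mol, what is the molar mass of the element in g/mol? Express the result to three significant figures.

87.7 g/mol

An FCC cell has Z = 4 atoms; a = 6.090 × 10^-8 cm.
M = ρ·N_A·a³/Z = 2.58 × 6.022 × 10²³ × 2.259 × 10^-22 / 4 = 87.7 g/mol.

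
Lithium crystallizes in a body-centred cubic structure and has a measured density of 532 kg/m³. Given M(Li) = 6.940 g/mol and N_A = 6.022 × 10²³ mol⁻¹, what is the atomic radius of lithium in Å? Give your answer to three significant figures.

For a BCC cell (Z = 2), a³ = Z·M/(N_A·ρ) = 2 × 6.940 / (6.022 × 10²³ × 0.5320) = 4.332 × 10^-23 cm³, so a = 3.512 × 10^-8 cm = 3.512 Å.
Atoms touch along the body diagonal, so √3·a = 4r, so r = 0.4330 × a = 1.52 Å.

1.52 Å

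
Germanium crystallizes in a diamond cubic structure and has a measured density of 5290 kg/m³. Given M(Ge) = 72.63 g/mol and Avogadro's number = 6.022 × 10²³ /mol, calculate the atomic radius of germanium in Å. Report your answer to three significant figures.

1.23 Å

For a diamond cubic cell (Z = 8), a³ = Z·M/(N_A·ρ) = 8 × 72.63 / (6.022 × 10²³ × 5.290) = 1.824 × 10^-22 cm³, so a = 5.671 × 10^-8 cm = 5.671 Å.
Nearest neighbors lie along the body diagonal with √3·a = 8r, so r = 0.2165 × a = 1.23 Å.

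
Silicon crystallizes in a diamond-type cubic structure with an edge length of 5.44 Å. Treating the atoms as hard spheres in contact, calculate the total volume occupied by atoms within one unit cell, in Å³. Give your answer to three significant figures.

In a diamond cubic lattice nearest neighbors lie along the body diagonal with √3·a = 8r, so r = 0.2165a = 1.178 Å.
V_atoms = Z × (4/3)πr³ = 8 × (4/3)π × (1.178)³ = 54.8 Å³.

54.8 Å³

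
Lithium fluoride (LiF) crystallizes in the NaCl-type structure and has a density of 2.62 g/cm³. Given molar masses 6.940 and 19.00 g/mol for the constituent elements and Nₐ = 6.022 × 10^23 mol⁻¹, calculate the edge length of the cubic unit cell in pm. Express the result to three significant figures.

M(LiF) = 25.94 g/mol; Z = 4 formula units per cell.
a³ = Z·M/(N_A·ρ) = 4 × 25.94 / (6.022 × 10²³ × 2.62) = 6.576 × 10^-23 cm³, so a = 4.036 × 10^-8 cm = 404 pm.

404 pm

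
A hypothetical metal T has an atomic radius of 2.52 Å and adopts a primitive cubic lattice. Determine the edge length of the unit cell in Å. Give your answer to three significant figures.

In a simple cubic lattice, atoms touch along the cell edge, so a = 2r.
a = 2r = 2 × 2.52 = 5.04 Å.

5.04 Å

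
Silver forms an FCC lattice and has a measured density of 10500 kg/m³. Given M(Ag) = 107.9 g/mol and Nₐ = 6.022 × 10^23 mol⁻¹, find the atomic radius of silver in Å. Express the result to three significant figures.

For an FCC cell (Z = 4), a³ = Z·M/(N_A·ρ) = 4 × 107.9 / (6.022 × 10²³ × 10.50) = 6.826 × 10^-23 cm³, so a = 4.087 × 10^-8 cm = 4.087 Å.
Atoms touch along the face diagonal, so √2·a = 4r, so r = 0.3536 × a = 1.44 Å.

1.44 Å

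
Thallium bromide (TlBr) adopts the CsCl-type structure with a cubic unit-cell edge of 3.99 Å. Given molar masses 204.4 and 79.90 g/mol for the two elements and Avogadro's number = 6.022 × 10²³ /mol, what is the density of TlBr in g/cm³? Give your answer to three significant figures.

The CsCl-type structure contains Z = 1 formula unit per cell; M(TlBr) = 204.4 + 79.90 = 284.3 g/mol.
a³ = (3.990 × 10^-8 cm)³ = 6.352 × 10^-23 cm³.
ρ = 1 × 284.3 / (6.022 × 10²³ × 6.352 × 10^-23) = 7.432 g/cm³.

7.43 g/cm³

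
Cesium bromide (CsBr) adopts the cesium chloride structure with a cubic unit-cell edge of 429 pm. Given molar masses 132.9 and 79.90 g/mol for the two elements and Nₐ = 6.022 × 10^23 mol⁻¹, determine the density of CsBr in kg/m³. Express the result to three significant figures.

The cesium chloride structure contains Z = 1 formula unit per cell; M(CsBr) = 132.9 + 79.90 = 212.8 g/mol.
a³ = (4.290 × 10^-8 cm)³ = 7.895 × 10^-23 cm³.
ρ = 1 × 212.8 / (6.022 × 10²³ × 7.895 × 10^-23) = 4.476 g/cm³ = 4480 kg/m³.

4480 kg/m³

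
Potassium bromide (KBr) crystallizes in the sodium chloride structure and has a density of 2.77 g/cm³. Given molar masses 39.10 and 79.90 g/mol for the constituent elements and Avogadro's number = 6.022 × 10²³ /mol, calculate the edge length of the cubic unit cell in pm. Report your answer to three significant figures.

M(KBr) = 119.0 g/mol; Z = 4 formula units per cell.
a³ = Z·M/(N_A·ρ) = 4 × 119.0 / (6.022 × 10²³ × 2.77) = 2.854 × 10^-22 cm³, so a = 6.584 × 10^-8 cm = 658 pm.

658 pm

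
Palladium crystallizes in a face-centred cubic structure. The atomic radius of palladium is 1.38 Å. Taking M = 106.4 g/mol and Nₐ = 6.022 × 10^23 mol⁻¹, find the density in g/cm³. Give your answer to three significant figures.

11.9 g/cm³

In an FCC lattice, atoms touch along the face diagonal, so √2·a = 4r, giving a = 3.903 Å = 3.903 × 10^-8 cm.
With Z = 4, ρ = Z·M/(N_A·a³) = 4 × 106.4 / (6.022 × 10²³ × 5.947 × 10^-23) = 11.88 g/cm³.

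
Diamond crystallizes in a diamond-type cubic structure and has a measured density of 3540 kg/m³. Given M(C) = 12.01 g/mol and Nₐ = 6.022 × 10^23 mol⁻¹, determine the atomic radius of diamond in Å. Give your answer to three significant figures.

0.770 Å

For a diamond cubic cell (Z = 8), a³ = Z·M/(N_A·ρ) = 8 × 12.01 / (6.022 × 10²³ × 3.540) = 4.507 × 10^-23 cm³, so a = 3.559 × 10^-8 cm = 3.559 Å.
Nearest neighbors lie along the body diagonal with √3·a = 8r, so r = 0.2165 × a = 0.770 Å.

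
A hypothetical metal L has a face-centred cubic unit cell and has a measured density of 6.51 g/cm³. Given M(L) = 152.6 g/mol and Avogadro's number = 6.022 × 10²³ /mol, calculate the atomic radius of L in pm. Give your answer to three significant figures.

190 pm

For an FCC cell (Z = 4), a³ = Z·M/(N_A·ρ) = 4 × 152.6 / (6.022 × 10²³ × 6.510) = 1.557 × 10^-22 cm³, so a = 5.380 × 10^-8 cm = 538.0 pm.
Atoms touch along the face diagonal, so √2·a = 4r, so r = 0.3536 × a = 190 pm.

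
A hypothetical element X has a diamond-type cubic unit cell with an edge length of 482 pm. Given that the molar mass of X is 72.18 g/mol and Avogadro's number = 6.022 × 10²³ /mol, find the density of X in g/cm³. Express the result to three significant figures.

A diamond cubic unit cell contains Z = 8 atoms.
Cell volume: a³ = (482 pm)³ = (4.820 × 10^-8 cm)³ = 1.120 × 10^-22 cm³.
ρ = Z·M/(N_A·a³) = 8 × 72.18 / (6.022 × 10²³ × 1.120 × 10^-22) = 8.563 g/cm³.

8.56 g/cm³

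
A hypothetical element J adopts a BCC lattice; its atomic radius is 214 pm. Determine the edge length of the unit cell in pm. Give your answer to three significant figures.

494 pm

In a BCC lattice, atoms touch along the body diagonal, so √3·a = 4r.
a = 4r/√3 = 4 × 214 / 1.7321 = 494 pm.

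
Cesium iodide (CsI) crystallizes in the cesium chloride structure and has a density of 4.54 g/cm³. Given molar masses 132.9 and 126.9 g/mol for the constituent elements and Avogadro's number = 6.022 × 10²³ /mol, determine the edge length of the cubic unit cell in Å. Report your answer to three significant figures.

4.56 Å

M(CsI) = 259.8 g/mol; Z = 1 formula unit per cell.
a³ = Z·M/(N_A·ρ) = 1 × 259.8 / (6.022 × 10²³ × 4.54) = 9.503 × 10^-23 cm³, so a = 4.563 × 10^-8 cm = 4.56 Å.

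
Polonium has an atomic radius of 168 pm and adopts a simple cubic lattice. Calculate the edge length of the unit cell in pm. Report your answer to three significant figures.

336 pm

In a simple cubic lattice, atoms touch along the cell edge, so a = 2r.
a = 2r = 2 × 168 = 336 pm.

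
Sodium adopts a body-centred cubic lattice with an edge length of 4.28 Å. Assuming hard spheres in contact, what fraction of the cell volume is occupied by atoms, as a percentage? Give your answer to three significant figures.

68.0%

In a BCC lattice atoms touch along the body diagonal, so √3·a = 4r, so r = 0.4330a = 1.853 Å.
Packing fraction = Z·(4/3)πr³ / a³ = 2 × (4/3)π × (1.853)³ / (4.28)³ = 0.6802 = 68.0%.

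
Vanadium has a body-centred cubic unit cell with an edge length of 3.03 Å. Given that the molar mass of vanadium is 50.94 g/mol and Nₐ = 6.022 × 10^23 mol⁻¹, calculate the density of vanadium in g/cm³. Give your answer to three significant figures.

A BCC unit cell contains Z = 2 atoms.
Cell volume: a³ = (3.03 Å)³ = (3.030 × 10^-8 cm)³ = 2.782 × 10^-23 cm³.
ρ = Z·M/(N_A·a³) = 2 × 50.94 / (6.022 × 10²³ × 2.782 × 10^-23) = 6.082 g/cm³.

6.08 g/cm³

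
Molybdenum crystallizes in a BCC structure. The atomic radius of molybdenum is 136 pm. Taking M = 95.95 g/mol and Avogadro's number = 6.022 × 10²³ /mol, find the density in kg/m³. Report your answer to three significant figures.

10300 kg/m³

In a BCC lattice, atoms touch along the body diagonal, so √3·a = 4r, giving a = 314.1 pm = 3.141 × 10^-8 cm.
With Z = 2, ρ = Z·M/(N_A·a³) = 2 × 95.95 / (6.022 × 10²³ × 3.098 × 10^-23) = 10.29 g/cm³ = 10300 kg/m³.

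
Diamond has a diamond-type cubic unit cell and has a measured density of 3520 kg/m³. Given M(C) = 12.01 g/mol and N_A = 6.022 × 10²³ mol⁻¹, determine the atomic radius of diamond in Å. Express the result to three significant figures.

For a diamond cubic cell (Z = 8), a³ = Z·M/(N_A·ρ) = 8 × 12.01 / (6.022 × 10²³ × 3.520) = 4.533 × 10^-23 cm³, so a = 3.565 × 10^-8 cm = 3.565 Å.
Nearest neighbors lie along the body diagonal with √3·a = 8r, so r = 0.2165 × a = 0.772 Å.

0.772 Å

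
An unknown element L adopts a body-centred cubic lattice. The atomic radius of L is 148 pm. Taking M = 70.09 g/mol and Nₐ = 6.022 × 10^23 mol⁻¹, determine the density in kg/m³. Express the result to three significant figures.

In a BCC lattice, atoms touch along the body diagonal, so √3·a = 4r, giving a = 341.8 pm = 3.418 × 10^-8 cm.
With Z = 2, ρ = Z·M/(N_A·a³) = 2 × 70.09 / (6.022 × 10²³ × 3.993 × 10^-23) = 5.830 g/cm³ = 5830 kg/m³.

5830 kg/m³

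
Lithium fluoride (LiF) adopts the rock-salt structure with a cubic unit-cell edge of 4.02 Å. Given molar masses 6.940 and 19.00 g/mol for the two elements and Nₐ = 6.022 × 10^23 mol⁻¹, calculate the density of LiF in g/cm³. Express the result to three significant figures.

2.65 g/cm³

The rock-salt structure contains Z = 4 formula units per cell; M(LiF) = 6.940 + 19.00 = 25.94 g/mol.
a³ = (4.020 × 10^-8 cm)³ = 6.496 × 10^-23 cm³.
ρ = 4 × 25.94 / (6.022 × 10²³ × 6.496 × 10^-23) = 2.652 g/cm³.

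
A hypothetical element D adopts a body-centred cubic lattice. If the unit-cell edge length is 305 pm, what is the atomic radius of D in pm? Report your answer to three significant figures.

In a BCC lattice, atoms touch along the body diagonal, so √3·a = 4r.
r = √3·a/4 = 1.7321 × 305 / 4 = 132 pm.

132 pm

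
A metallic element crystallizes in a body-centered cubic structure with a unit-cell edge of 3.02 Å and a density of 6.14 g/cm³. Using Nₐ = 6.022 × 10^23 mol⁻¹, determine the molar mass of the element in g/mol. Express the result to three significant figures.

50.9 g/mol

A BCC cell has Z = 2 atoms; a = 3.020 × 10^-8 cm.
M = ρ·N_A·a³/Z = 6.14 × 6.022 × 10²³ × 2.754 × 10^-23 / 2 = 50.9 g/mol.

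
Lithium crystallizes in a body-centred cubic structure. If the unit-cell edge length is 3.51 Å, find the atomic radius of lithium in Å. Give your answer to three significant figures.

In a BCC lattice, atoms touch along the body diagonal, so √3·a = 4r.
r = √3·a/4 = 1.7321 × 3.51 / 4 = 1.52 Å.

1.52 Å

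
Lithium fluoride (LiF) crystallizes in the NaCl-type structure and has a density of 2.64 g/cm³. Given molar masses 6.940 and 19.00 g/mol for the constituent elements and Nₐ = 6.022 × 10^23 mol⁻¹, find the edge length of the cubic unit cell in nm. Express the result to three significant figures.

0.403 nm

M(LiF) = 25.94 g/mol; Z = 4 formula units per cell.
a³ = Z·M/(N_A·ρ) = 4 × 25.94 / (6.022 × 10²³ × 2.64) = 6.527 × 10^-23 cm³, so a = 4.026 × 10^-8 cm = 0.403 nm.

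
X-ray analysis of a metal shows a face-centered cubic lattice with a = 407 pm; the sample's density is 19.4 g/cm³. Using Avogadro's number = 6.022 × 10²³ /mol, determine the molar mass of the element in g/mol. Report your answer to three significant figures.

197 g/mol

An FCC cell has Z = 4 atoms; a = 4.070 × 10^-8 cm.
M = ρ·N_A·a³/Z = 19.4 × 6.022 × 10²³ × 6.742 × 10^-23 / 4 = 197 g/mol.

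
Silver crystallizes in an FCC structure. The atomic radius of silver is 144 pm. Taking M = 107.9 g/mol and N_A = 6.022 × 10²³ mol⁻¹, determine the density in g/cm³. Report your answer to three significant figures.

In an FCC lattice, atoms touch along the face diagonal, so √2·a = 4r, giving a = 407.3 pm = 4.073 × 10^-8 cm.
With Z = 4, ρ = Z·M/(N_A·a³) = 4 × 107.9 / (6.022 × 10²³ × 6.757 × 10^-23) = 10.61 g/cm³.

10.6 g/cm³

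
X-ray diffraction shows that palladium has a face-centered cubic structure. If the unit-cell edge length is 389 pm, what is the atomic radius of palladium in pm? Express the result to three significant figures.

In an FCC lattice, atoms touch along the face diagonal, so √2·a = 4r.
r = √2·a/4 = 1.4142 × 389 / 4 = 138 pm.

138 pm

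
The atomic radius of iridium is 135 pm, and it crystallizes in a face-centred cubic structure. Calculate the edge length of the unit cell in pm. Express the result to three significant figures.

382 pm

In an FCC lattice, atoms touch along the face diagonal, so √2·a = 4r.
a = 4r/√2 = 4 × 135 / 1.4142 = 382 pm.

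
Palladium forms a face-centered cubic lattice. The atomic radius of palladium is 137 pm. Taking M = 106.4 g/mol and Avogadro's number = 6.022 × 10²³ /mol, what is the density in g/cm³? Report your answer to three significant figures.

In an FCC lattice, atoms touch along the face diagonal, so √2·a = 4r, giving a = 387.5 pm = 3.875 × 10^-8 cm.
With Z = 4, ρ = Z·M/(N_A·a³) = 4 × 106.4 / (6.022 × 10²³ × 5.818 × 10^-23) = 12.15 g/cm³.

12.1 g/cm³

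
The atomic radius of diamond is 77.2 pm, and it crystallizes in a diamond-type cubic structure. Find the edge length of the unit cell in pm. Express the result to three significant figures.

357 pm

In a diamond cubic lattice, nearest neighbors lie along the body diagonal with √3·a = 8r.
a = 8r/√3 = 8 × 77.2 / 1.7321 = 357 pm.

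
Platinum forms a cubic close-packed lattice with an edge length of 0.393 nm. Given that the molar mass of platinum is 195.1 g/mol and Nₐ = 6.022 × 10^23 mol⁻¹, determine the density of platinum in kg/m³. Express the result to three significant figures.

An FCC unit cell contains Z = 4 atoms.
Cell volume: a³ = (0.393 nm)³ = (3.930 × 10^-8 cm)³ = 6.070 × 10^-23 cm³.
ρ = Z·M/(N_A·a³) = 4 × 195.1 / (6.022 × 10²³ × 6.070 × 10^-23) = 21.35 g/cm³ = 21400 kg/m³.

21400 kg/m³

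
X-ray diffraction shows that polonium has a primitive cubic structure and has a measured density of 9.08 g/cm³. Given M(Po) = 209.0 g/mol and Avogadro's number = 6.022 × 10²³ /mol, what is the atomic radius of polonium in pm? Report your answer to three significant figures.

168 pm

For a simple cubic cell (Z = 1), a³ = Z·M/(N_A·ρ) = 1 × 209.0 / (6.022 × 10²³ × 9.080) = 3.822 × 10^-23 cm³, so a = 3.369 × 10^-8 cm = 336.9 pm.
Atoms touch along the cell edge, so a = 2r, so r = 0.5000 × a = 168 pm.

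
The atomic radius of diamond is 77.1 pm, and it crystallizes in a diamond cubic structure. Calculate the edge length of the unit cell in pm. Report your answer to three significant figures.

356 pm

In a diamond cubic lattice, nearest neighbors lie along the body diagonal with √3·a = 8r.
a = 8r/√3 = 8 × 77.1 / 1.7321 = 356 pm.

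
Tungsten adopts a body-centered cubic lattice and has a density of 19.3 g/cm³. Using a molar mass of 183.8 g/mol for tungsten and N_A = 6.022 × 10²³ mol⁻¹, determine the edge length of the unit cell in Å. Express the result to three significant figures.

3.16 Å

With Z = 2 atoms per BCC cell, a³ = Z·M/(N_A·ρ) = 2 × 183.8 / (6.022 × 10²³ × 19.30 g/cm³) = 3.163 × 10^-23 cm³.
a = (3.163 × 10^-23)^(1/3) = 3.162 × 10^-8 cm = 3.16 Å.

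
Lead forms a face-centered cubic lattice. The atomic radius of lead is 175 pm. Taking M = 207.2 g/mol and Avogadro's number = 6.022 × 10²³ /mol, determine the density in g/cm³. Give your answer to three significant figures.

In an FCC lattice, atoms touch along the face diagonal, so √2·a = 4r, giving a = 495.0 pm = 4.950 × 10^-8 cm.
With Z = 4, ρ = Z·M/(N_A·a³) = 4 × 207.2 / (6.022 × 10²³ × 1.213 × 10^-22) = 11.35 g/cm³.

11.3 g/cm³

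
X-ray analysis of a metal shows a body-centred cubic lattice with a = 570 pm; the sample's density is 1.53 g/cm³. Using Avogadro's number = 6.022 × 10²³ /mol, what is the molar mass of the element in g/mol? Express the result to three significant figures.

A BCC cell has Z = 2 atoms; a = 5.700 × 10^-8 cm.
M = ρ·N_A·a³/Z = 1.53 × 6.022 × 10²³ × 1.852 × 10^-22 / 2 = 85.3 g/mol.

85.3 g/mol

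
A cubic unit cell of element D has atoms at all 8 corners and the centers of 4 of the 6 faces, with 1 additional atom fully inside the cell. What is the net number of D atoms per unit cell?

4

Corner atoms are shared by 8 cells (1/8 each), face atoms by 2 (1/2 each), interior atoms are unshared.
Net atoms = 8 × 1/8 + 4 × 1/2 + 1 = 1 + 2 + 1 = 4.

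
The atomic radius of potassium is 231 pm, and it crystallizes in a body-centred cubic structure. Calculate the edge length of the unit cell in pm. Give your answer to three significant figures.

533 pm

In a BCC lattice, atoms touch along the body diagonal, so √3·a = 4r.
a = 4r/√3 = 4 × 231 / 1.7321 = 533 pm.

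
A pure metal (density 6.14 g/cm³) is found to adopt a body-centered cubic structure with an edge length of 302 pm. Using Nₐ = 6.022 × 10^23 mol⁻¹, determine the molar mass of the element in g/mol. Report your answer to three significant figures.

A BCC cell has Z = 2 atoms; a = 3.020 × 10^-8 cm.
M = ρ·N_A·a³/Z = 6.14 × 6.022 × 10²³ × 2.754 × 10^-23 / 2 = 50.9 g/mol.

50.9 g/mol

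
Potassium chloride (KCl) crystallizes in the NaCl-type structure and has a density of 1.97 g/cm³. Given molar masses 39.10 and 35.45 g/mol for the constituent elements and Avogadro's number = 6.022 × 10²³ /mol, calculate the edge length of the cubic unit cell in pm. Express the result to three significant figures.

M(KCl) = 74.55 g/mol; Z = 4 formula units per cell.
a³ = Z·M/(N_A·ρ) = 4 × 74.55 / (6.022 × 10²³ × 1.97) = 2.514 × 10^-22 cm³, so a = 6.311 × 10^-8 cm = 631 pm.

631 pm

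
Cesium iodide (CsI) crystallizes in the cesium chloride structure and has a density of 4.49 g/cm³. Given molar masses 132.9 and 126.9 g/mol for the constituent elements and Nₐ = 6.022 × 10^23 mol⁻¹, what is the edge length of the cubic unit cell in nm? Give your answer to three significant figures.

0.458 nm

M(CsI) = 259.8 g/mol; Z = 1 formula unit per cell.
a³ = Z·M/(N_A·ρ) = 1 × 259.8 / (6.022 × 10²³ × 4.49) = 9.608 × 10^-23 cm³, so a = 4.580 × 10^-8 cm = 0.458 nm.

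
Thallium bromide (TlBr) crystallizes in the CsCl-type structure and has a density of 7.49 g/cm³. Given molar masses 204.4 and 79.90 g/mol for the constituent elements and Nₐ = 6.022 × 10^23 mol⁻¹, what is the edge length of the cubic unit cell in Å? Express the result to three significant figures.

M(TlBr) = 284.3 g/mol; Z = 1 formula unit per cell.
a³ = Z·M/(N_A·ρ) = 1 × 284.3 / (6.022 × 10²³ × 7.49) = 6.303 × 10^-23 cm³, so a = 3.980 × 10^-8 cm = 3.98 Å.

3.98 Å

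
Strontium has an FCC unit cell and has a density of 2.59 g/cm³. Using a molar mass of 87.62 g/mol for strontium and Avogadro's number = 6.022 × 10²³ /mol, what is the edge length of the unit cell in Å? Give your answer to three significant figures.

With Z = 4 atoms per FCC cell, a³ = Z·M/(N_A·ρ) = 4 × 87.62 / (6.022 × 10²³ × 2.590 g/cm³) = 2.247 × 10^-22 cm³.
a = (2.247 × 10^-22)^(1/3) = 6.080 × 10^-8 cm = 6.08 Å.

6.08 Å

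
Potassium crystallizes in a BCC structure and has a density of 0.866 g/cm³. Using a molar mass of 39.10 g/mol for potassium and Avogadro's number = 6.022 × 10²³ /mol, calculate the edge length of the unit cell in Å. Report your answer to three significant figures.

5.31 Å

With Z = 2 atoms per BCC cell, a³ = Z·M/(N_A·ρ) = 2 × 39.10 / (6.022 × 10²³ × 0.8660 g/cm³) = 1.500 × 10^-22 cm³.
a = (1.500 × 10^-22)^(1/3) = 5.313 × 10^-8 cm = 5.31 Å.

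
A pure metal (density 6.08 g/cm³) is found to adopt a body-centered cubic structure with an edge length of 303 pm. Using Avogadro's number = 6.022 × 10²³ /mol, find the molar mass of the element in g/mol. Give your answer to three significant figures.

50.9 g/mol

A BCC cell has Z = 2 atoms; a = 3.030 × 10^-8 cm.
M = ρ·N_A·a³/Z = 6.08 × 6.022 × 10²³ × 2.782 × 10^-23 / 2 = 50.9 g/mol.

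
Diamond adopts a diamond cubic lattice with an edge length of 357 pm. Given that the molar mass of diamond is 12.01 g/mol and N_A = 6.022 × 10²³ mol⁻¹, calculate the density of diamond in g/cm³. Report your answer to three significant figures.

A diamond cubic unit cell contains Z = 8 atoms.
Cell volume: a³ = (357 pm)³ = (3.570 × 10^-8 cm)³ = 4.550 × 10^-23 cm³.
ρ = Z·M/(N_A·a³) = 8 × 12.01 / (6.022 × 10²³ × 4.550 × 10^-23) = 3.507 g/cm³.

3.51 g/cm³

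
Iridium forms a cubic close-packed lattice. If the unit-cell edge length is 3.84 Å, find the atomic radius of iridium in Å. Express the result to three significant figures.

In an FCC lattice, atoms touch along the face diagonal, so √2·a = 4r.
r = √2·a/4 = 1.4142 × 3.84 / 4 = 1.36 Å.

1.36 Å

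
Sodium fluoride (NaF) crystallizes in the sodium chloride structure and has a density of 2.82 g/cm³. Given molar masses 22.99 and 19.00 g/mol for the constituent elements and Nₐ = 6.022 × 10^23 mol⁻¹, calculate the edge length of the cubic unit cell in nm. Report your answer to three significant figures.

0.462 nm

M(NaF) = 41.99 g/mol; Z = 4 formula units per cell.
a³ = Z·M/(N_A·ρ) = 4 × 41.99 / (6.022 × 10²³ × 2.82) = 9.890 × 10^-23 cm³, so a = 4.625 × 10^-8 cm = 0.462 nm.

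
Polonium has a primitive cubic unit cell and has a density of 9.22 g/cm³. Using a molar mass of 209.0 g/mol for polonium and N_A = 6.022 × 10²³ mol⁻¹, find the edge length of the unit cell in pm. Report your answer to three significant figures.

With Z = 1 atom per simple cubic cell, a³ = Z·M/(N_A·ρ) = 1 × 209.0 / (6.022 × 10²³ × 9.220 g/cm³) = 3.764 × 10^-23 cm³.
a = (3.764 × 10^-23)^(1/3) = 3.351 × 10^-8 cm = 335 pm.

335 pm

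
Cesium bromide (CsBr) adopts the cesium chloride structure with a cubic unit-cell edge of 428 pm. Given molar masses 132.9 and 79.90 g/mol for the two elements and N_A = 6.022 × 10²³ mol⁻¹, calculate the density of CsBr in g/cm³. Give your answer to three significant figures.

The cesium chloride structure contains Z = 1 formula unit per cell; M(CsBr) = 132.9 + 79.90 = 212.8 g/mol.
a³ = (4.280 × 10^-8 cm)³ = 7.840 × 10^-23 cm³.
ρ = 1 × 212.8 / (6.022 × 10²³ × 7.840 × 10^-23) = 4.507 g/cm³.

4.51 g/cm³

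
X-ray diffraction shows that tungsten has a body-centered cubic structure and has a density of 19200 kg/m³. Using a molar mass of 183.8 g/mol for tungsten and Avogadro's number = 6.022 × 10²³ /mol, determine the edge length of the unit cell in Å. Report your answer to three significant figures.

With Z = 2 atoms per BCC cell, a³ = Z·M/(N_A·ρ) = 2 × 183.8 / (6.022 × 10²³ × 19.20 g/cm³) = 3.179 × 10^-23 cm³.
a = (3.179 × 10^-23)^(1/3) = 3.168 × 10^-8 cm = 3.17 Å.

3.17 Å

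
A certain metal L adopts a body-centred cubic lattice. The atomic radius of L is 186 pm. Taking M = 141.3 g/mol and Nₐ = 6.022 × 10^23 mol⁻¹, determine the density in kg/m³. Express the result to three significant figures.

In a BCC lattice, atoms touch along the body diagonal, so √3·a = 4r, giving a = 429.5 pm = 4.295 × 10^-8 cm.
With Z = 2, ρ = Z·M/(N_A·a³) = 2 × 141.3 / (6.022 × 10²³ × 7.926 × 10^-23) = 5.921 g/cm³ = 5920 kg/m³.

5920 kg/m³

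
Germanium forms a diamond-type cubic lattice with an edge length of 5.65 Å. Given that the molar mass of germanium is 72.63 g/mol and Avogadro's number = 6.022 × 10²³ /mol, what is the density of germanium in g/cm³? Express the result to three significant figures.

5.35 g/cm³

A diamond cubic unit cell contains Z = 8 atoms.
Cell volume: a³ = (5.65 Å)³ = (5.650 × 10^-8 cm)³ = 1.804 × 10^-22 cm³.
ρ = Z·M/(N_A·a³) = 8 × 72.63 / (6.022 × 10²³ × 1.804 × 10^-22) = 5.350 g/cm³.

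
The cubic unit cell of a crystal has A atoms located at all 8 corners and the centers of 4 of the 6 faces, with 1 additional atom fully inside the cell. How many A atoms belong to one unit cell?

Corner atoms are shared by 8 cells (1/8 each), face atoms by 2 (1/2 each), interior atoms are unshared.
Net atoms = 8 × 1/8 + 4 × 1/2 + 1 = 1 + 2 + 1 = 4.

4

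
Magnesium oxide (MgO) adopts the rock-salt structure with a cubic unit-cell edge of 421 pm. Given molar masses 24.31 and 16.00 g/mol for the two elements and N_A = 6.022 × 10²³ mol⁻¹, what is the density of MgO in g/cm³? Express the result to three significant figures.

The rock-salt structure contains Z = 4 formula units per cell; M(MgO) = 24.31 + 16.00 = 40.31 g/mol.
a³ = (4.210 × 10^-8 cm)³ = 7.462 × 10^-23 cm³.
ρ = 4 × 40.31 / (6.022 × 10²³ × 7.462 × 10^-23) = 3.588 g/cm³.

3.59 g/cm³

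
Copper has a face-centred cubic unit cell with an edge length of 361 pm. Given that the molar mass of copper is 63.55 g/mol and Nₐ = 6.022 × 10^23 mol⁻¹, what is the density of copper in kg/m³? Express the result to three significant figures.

An FCC unit cell contains Z = 4 atoms.
Cell volume: a³ = (361 pm)³ = (3.610 × 10^-8 cm)³ = 4.705 × 10^-23 cm³.
ρ = Z·M/(N_A·a³) = 4 × 63.55 / (6.022 × 10²³ × 4.705 × 10^-23) = 8.972 g/cm³ = 8970 kg/m³.

8970 kg/m³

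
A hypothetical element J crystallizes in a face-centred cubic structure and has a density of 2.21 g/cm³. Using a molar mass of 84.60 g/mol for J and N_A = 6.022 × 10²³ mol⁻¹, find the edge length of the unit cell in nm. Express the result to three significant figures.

0.634 nm

With Z = 4 atoms per FCC cell, a³ = Z·M/(N_A·ρ) = 4 × 84.60 / (6.022 × 10²³ × 2.210 g/cm³) = 2.543 × 10^-22 cm³.
a = (2.543 × 10^-22)^(1/3) = 6.335 × 10^-8 cm = 0.634 nm.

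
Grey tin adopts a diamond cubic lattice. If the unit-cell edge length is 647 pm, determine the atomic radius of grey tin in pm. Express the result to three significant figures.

140 pm

In a diamond cubic lattice, nearest neighbors lie along the body diagonal with √3·a = 8r.
r = √3·a/8 = 1.7321 × 647 / 8 = 140 pm.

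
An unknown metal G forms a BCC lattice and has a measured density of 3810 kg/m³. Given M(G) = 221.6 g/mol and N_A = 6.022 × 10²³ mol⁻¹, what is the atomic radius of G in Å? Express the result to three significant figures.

For a BCC cell (Z = 2), a³ = Z·M/(N_A·ρ) = 2 × 221.6 / (6.022 × 10²³ × 3.810) = 1.932 × 10^-22 cm³, so a = 5.781 × 10^-8 cm = 5.781 Å.
Atoms touch along the body diagonal, so √3·a = 4r, so r = 0.4330 × a = 2.50 Å.

2.50 Å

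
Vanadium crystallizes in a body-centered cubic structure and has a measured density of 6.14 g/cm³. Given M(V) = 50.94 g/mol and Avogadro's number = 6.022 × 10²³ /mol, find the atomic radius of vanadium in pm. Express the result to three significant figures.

For a BCC cell (Z = 2), a³ = Z·M/(N_A·ρ) = 2 × 50.94 / (6.022 × 10²³ × 6.140) = 2.755 × 10^-23 cm³, so a = 3.020 × 10^-8 cm = 302.0 pm.
Atoms touch along the body diagonal, so √3·a = 4r, so r = 0.4330 × a = 131 pm.

131 pm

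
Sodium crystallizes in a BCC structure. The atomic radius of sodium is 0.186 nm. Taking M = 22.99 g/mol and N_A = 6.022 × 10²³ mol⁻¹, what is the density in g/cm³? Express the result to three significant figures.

0.963 g/cm³

In a BCC lattice, atoms touch along the body diagonal, so √3·a = 4r, giving a = 0.4295 nm = 4.295 × 10^-8 cm.
With Z = 2, ρ = Z·M/(N_A·a³) = 2 × 22.99 / (6.022 × 10²³ × 7.926 × 10^-23) = 0.9634 g/cm³.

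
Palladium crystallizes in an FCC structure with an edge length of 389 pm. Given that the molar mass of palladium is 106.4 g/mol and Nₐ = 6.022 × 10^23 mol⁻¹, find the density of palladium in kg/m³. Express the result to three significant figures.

12000 kg/m³

An FCC unit cell contains Z = 4 atoms.
Cell volume: a³ = (389 pm)³ = (3.890 × 10^-8 cm)³ = 5.886 × 10^-23 cm³.
ρ = Z·M/(N_A·a³) = 4 × 106.4 / (6.022 × 10²³ × 5.886 × 10^-23) = 12.01 g/cm³ = 12000 kg/m³.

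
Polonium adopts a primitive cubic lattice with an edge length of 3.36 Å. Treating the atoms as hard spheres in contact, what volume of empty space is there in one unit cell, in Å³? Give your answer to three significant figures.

18.1 Å³

In a simple cubic lattice atoms touch along the cell edge, so a = 2r, so r = 0.5000a = 1.680 Å.
V_cell = a³ = 37.93 Å³; V_atoms = 1 × (4/3)πr³ = 19.86 Å³.
Empty space = 37.93 − 19.86 = 18.1 Å³.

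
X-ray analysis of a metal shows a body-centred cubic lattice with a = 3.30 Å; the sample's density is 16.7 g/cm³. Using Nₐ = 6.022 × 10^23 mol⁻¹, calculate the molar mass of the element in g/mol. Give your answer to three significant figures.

181 g/mol

A BCC cell has Z = 2 atoms; a = 3.300 × 10^-8 cm.
M = ρ·N_A·a³/Z = 16.7 × 6.022 × 10²³ × 3.594 × 10^-23 / 2 = 181 g/mol.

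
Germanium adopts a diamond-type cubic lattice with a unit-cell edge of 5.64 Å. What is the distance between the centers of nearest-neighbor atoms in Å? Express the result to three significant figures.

2.44 Å

In a diamond cubic structure, nearest neighbors lie along the body diagonal with √3·a = 8r; the nearest-neighbor distance equals 2r = 0.4330·a.
d = 0.4330 × 5.64 = 2.44 Å.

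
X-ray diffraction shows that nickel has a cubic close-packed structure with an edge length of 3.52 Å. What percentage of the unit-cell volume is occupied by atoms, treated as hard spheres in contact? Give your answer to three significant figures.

In an FCC lattice atoms touch along the face diagonal, so √2·a = 4r, so r = 0.3536a = 1.245 Å.
Packing fraction = Z·(4/3)πr³ / a³ = 4 × (4/3)π × (1.245)³ / (3.52)³ = 0.7405 = 74.0%.

74.0%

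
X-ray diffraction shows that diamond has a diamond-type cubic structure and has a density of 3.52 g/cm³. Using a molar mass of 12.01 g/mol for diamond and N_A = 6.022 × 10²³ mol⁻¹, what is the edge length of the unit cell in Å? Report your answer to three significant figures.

3.57 Å

With Z = 8 atoms per diamond cubic cell, a³ = Z·M/(N_A·ρ) = 8 × 12.01 / (6.022 × 10²³ × 3.520 g/cm³) = 4.533 × 10^-23 cm³.
a = (4.533 × 10^-23)^(1/3) = 3.565 × 10^-8 cm = 3.57 Å.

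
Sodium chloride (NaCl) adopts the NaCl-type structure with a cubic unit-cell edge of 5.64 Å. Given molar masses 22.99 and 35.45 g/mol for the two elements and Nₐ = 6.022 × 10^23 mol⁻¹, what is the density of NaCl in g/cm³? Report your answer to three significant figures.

The NaCl-type structure contains Z = 4 formula units per cell; M(NaCl) = 22.99 + 35.45 = 58.44 g/mol.
a³ = (5.640 × 10^-8 cm)³ = 1.794 × 10^-22 cm³.
ρ = 4 × 58.44 / (6.022 × 10²³ × 1.794 × 10^-22) = 2.164 g/cm³.

2.16 g/cm³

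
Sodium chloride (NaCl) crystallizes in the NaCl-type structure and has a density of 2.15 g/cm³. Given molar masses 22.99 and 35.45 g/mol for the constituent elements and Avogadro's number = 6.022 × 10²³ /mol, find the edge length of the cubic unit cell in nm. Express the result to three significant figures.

0.565 nm

M(NaCl) = 58.44 g/mol; Z = 4 formula units per cell.
a³ = Z·M/(N_A·ρ) = 4 × 58.44 / (6.022 × 10²³ × 2.15) = 1.805 × 10^-22 cm³, so a = 5.652 × 10^-8 cm = 0.565 nm.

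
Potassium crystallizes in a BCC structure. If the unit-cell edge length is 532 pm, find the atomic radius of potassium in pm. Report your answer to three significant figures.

230 pm

In a BCC lattice, atoms touch along the body diagonal, so √3·a = 4r.
r = √3·a/4 = 1.7321 × 532 / 4 = 230 pm.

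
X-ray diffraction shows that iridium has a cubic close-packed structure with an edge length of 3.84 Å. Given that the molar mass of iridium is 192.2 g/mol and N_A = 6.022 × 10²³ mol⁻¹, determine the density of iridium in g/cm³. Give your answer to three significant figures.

22.5 g/cm³

An FCC unit cell contains Z = 4 atoms.
Cell volume: a³ = (3.84 Å)³ = (3.840 × 10^-8 cm)³ = 5.662 × 10^-23 cm³.
ρ = Z·M/(N_A·a³) = 4 × 192.2 / (6.022 × 10²³ × 5.662 × 10^-23) = 22.55 g/cm³.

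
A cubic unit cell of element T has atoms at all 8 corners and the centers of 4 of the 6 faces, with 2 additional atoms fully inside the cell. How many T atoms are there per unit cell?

Corner atoms are shared by 8 cells (1/8 each), face atoms by 2 (1/2 each), interior atoms are unshared.
Net atoms = 8 × 1/8 + 4 × 1/2 + 2 = 1 + 2 + 2 = 5.

5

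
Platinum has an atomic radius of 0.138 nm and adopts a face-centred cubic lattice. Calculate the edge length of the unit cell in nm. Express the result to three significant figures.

0.390 nm

In an FCC lattice, atoms touch along the face diagonal, so √2·a = 4r.
a = 4r/√2 = 4 × 0.138 / 1.4142 = 0.390 nm.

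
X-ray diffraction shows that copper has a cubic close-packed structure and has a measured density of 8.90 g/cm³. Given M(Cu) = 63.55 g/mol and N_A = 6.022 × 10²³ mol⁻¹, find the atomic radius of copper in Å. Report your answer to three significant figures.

1.28 Å

For an FCC cell (Z = 4), a³ = Z·M/(N_A·ρ) = 4 × 63.55 / (6.022 × 10²³ × 8.900) = 4.743 × 10^-23 cm³, so a = 3.620 × 10^-8 cm = 3.620 Å.
Atoms touch along the face diagonal, so √2·a = 4r, so r = 0.3536 × a = 1.28 Å.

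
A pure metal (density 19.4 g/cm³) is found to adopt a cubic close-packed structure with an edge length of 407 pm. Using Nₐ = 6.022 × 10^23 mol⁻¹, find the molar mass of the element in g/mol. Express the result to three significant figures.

197 g/mol

An FCC cell has Z = 4 atoms; a = 4.070 × 10^-8 cm.
M = ρ·N_A·a³/Z = 19.4 × 6.022 × 10²³ × 6.742 × 10^-23 / 4 = 197 g/mol.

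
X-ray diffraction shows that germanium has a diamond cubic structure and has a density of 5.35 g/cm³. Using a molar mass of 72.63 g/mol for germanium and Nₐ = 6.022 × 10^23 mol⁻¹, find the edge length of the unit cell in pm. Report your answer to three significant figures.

565 pm

With Z = 8 atoms per diamond cubic cell, a³ = Z·M/(N_A·ρ) = 8 × 72.63 / (6.022 × 10²³ × 5.350 g/cm³) = 1.803 × 10^-22 cm³.
a = (1.803 × 10^-22)^(1/3) = 5.650 × 10^-8 cm = 565 pm.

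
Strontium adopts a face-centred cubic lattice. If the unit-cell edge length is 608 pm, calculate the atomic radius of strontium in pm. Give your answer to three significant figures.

215 pm

In an FCC lattice, atoms touch along the face diagonal, so √2·a = 4r.
r = √2·a/4 = 1.4142 × 608 / 4 = 215 pm.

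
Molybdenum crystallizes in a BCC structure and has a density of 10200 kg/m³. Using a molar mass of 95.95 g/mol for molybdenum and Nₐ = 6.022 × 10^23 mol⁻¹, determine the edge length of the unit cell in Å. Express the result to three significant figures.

With Z = 2 atoms per BCC cell, a³ = Z·M/(N_A·ρ) = 2 × 95.95 / (6.022 × 10²³ × 10.20 g/cm³) = 3.124 × 10^-23 cm³.
a = (3.124 × 10^-23)^(1/3) = 3.150 × 10^-8 cm = 3.15 Å.

3.15 Å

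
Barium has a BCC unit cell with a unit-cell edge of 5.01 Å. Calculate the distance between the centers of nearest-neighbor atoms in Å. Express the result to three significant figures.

4.34 Å

In a BCC structure, atoms touch along the body diagonal, so √3·a = 4r; the nearest-neighbor distance equals 2r = 0.8660·a.
d = 0.8660 × 5.01 = 4.34 Å.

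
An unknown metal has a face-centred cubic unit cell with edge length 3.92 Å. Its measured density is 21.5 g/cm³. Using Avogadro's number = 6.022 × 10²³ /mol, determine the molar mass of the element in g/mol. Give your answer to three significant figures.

195 g/mol

An FCC cell has Z = 4 atoms; a = 3.920 × 10^-8 cm.
M = ρ·N_A·a³/Z = 21.5 × 6.022 × 10²³ × 6.024 × 10^-23 / 4 = 195 g/mol.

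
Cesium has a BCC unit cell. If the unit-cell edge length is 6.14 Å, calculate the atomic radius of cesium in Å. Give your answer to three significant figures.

In a BCC lattice, atoms touch along the body diagonal, so √3·a = 4r.
r = √3·a/4 = 1.7321 × 6.14 / 4 = 2.66 Å.

2.66 Å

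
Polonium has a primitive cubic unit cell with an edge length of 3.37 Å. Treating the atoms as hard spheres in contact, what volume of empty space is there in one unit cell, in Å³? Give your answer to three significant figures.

18.2 Å³

In a simple cubic lattice atoms touch along the cell edge, so a = 2r, so r = 0.5000a = 1.685 Å.
V_cell = a³ = 38.27 Å³; V_atoms = 1 × (4/3)πr³ = 20.04 Å³.
Empty space = 38.27 − 20.04 = 18.2 Å³.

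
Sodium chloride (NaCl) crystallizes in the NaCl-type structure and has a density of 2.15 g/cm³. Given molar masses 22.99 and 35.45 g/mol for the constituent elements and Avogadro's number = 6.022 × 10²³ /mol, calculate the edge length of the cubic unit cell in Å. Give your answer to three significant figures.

5.65 Å

M(NaCl) = 58.44 g/mol; Z = 4 formula units per cell.
a³ = Z·M/(N_A·ρ) = 4 × 58.44 / (6.022 × 10²³ × 2.15) = 1.805 × 10^-22 cm³, so a = 5.652 × 10^-8 cm = 5.65 Å.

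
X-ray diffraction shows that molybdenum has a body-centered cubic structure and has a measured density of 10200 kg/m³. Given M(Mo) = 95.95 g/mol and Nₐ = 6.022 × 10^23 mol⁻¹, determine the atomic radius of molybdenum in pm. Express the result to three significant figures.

For a BCC cell (Z = 2), a³ = Z·M/(N_A·ρ) = 2 × 95.95 / (6.022 × 10²³ × 10.20) = 3.124 × 10^-23 cm³, so a = 3.150 × 10^-8 cm = 315.0 pm.
Atoms touch along the body diagonal, so √3·a = 4r, so r = 0.4330 × a = 136 pm.

136 pm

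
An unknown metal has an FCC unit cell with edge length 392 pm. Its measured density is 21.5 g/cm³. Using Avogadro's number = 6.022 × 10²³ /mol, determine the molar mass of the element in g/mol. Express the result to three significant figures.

195 g/mol

An FCC cell has Z = 4 atoms; a = 3.920 × 10^-8 cm.
M = ρ·N_A·a³/Z = 21.5 × 6.022 × 10²³ × 6.024 × 10^-23 / 4 = 195 g/mol.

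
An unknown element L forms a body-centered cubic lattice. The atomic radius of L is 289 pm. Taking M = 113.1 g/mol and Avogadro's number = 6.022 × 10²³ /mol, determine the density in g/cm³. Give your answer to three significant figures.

1.26 g/cm³

In a BCC lattice, atoms touch along the body diagonal, so √3·a = 4r, giving a = 667.4 pm = 6.674 × 10^-8 cm.
With Z = 2, ρ = Z·M/(N_A·a³) = 2 × 113.1 / (6.022 × 10²³ × 2.973 × 10^-22) = 1.263 g/cm³.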